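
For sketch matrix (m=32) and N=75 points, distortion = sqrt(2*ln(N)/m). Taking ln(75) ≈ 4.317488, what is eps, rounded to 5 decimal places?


ln(75) ≈ 4.317488.
2*ln(N)/m ≈ 2*4.317488/32 ≈ 0.269843.
eps = sqrt(0.269843) ≈ 0.5194641 ≈ 0.51946.

0.51946


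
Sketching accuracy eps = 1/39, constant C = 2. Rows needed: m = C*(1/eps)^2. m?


1/eps = 39.
(1/eps)^2 = 1521.
m = 2*1521 = 3042.

3042


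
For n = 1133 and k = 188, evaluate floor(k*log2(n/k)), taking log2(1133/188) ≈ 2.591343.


log2(n/k) = log2(1133/188) ≈ 2.591343.
k*log2(n/k) ≈ 188*2.591343 = 487.172484.
floor(487.172484) = 487.

487


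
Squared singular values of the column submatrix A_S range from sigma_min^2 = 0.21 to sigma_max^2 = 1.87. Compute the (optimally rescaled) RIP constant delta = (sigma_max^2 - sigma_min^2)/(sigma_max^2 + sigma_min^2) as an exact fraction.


lambda_max - lambda_min = 1.87 - 0.21 = 1.66.
lambda_max + lambda_min = 1.87 + 0.21 = 2.08.
delta = 1.66/2.08 = 166/208 = 83/104.

83/104


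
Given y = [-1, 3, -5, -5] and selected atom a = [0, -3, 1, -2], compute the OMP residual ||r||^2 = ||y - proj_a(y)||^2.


a^T a = 14.
a^T y = -4.
coeff = -4/14 = -2/7.
||r||^2 = 412/7.

412/7


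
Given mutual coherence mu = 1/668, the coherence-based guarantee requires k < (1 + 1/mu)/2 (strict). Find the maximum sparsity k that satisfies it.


1/mu = 668.
1 + 1/mu = 669.
(1 + 1/mu)/2 = 334.5 is not an integer, so k_max = floor(334.5) = 334.

334


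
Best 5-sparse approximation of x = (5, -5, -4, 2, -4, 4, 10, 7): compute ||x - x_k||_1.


Sorted |x_i| descending: [10, 7, 5, 5, 4, 4, 4, 2]
Keep top 5: [10, 7, 5, 5, 4]
Tail entries: [4, 4, 2]
L1 error = sum of tail = 10.

10


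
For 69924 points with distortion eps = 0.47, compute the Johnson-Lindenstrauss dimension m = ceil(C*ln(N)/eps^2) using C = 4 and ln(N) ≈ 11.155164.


ln(69924) ≈ 11.155164.
eps^2 = 0.47^2 = 0.2209.
C*ln(N)/eps^2 ≈ 4*11.155164/0.2209 ≈ 201.9948.
m = ceil(201.9948) = 202.

202


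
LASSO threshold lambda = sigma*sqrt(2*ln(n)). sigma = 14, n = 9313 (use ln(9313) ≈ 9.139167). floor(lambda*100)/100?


ln(9313) ≈ 9.139167.
2*ln(n) ≈ 18.278334.
sqrt(2*ln(n)) ≈ sqrt(18.278334) ≈ 4.275317.
lambda ≈ 14*4.275317 = 59.854438.
floor(lambda*100)/100 = 59.85.

59.85


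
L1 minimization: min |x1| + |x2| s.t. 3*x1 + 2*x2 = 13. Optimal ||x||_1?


Axis intercepts:
  x1 = 13/3, x2 = 0: L1 = 13/3
  x1 = 0, x2 = 13/2: L1 = 13/2
x* = (13/3, 0)
||x*||_1 = 13/3.

13/3


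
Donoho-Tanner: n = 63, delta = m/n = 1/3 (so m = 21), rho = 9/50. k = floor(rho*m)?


m = 1/3*63 = 21.
rho = 9/50.
rho*m = 9/50*21 = 3.78.
k = floor(3.78) = 3.

3


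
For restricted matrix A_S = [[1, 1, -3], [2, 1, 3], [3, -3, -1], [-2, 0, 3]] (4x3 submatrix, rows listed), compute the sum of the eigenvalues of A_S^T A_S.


Sum of eigenvalues of A_S^T A_S = trace(A_S^T A_S) = sum of squared column norms of A_S.
A_S^T A_S diagonal: [18, 11, 28].
trace = 18 + 11 + 28 = 57.

57


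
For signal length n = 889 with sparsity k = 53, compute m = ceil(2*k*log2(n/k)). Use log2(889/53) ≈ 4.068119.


log2(n/k) = log2(889/53) ≈ 4.068119.
2*k*log2(n/k) ≈ 2*53*4.068119 = 431.220614.
m = ceil(431.220614) = 432.

432


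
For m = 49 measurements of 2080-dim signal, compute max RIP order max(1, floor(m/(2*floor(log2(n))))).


floor(log2(2080)) = 11.
2*11 = 22.
m/(2*floor(log2(n))) = 49/22 ≈ 2.2273.
floor = 2.
k = max(1, 2) = 2.

2


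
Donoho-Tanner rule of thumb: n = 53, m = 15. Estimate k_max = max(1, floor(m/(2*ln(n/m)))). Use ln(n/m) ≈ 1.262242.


n/m = 53/15.
ln(n/m) ≈ 1.262242.
2*ln(n/m) ≈ 2.524484.
m/(2*ln(n/m)) ≈ 15/2.524484 ≈ 5.9418.
floor = 5.
k_max = max(1, 5) = 5.

5


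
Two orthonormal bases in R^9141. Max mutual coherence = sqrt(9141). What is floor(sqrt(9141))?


95^2 = 9025 <= 9141 < 9216 = 96^2, so 95 <= sqrt(9141) < 96.
floor(sqrt(9141)) = 95.

95


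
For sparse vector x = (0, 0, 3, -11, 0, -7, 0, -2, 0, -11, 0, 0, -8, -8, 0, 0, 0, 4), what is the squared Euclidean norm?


Non-zero entries: [(2, 3), (3, -11), (5, -7), (7, -2), (9, -11), (12, -8), (13, -8), (17, 4)]
Squares: [9, 121, 49, 4, 121, 64, 64, 16]
||x||_2^2 = sum = 448.

448


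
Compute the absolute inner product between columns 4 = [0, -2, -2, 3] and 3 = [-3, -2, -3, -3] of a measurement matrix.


Inner product: 0*-3 + -2*-2 + -2*-3 + 3*-3
Products: [0, 4, 6, -9]
Sum = 1.
|dot| = 1.

1


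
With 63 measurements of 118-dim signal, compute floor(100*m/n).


100*m/n = 100*63/118 ≈ 53.3898.
floor = 53.

53


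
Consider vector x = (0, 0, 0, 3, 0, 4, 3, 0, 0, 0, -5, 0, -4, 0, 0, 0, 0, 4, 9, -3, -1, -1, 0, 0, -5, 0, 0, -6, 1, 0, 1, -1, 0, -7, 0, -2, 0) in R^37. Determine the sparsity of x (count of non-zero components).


Non-zero positions: [3, 5, 6, 10, 12, 17, 18, 19, 20, 21, 24, 27, 28, 30, 31, 33, 35].
Sparsity = 17.

17


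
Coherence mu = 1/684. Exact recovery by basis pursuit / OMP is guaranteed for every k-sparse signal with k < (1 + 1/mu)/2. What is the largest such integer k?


1/mu = 684.
1 + 1/mu = 685.
(1 + 1/mu)/2 = 342.5 is not an integer, so k_max = floor(342.5) = 342.

342


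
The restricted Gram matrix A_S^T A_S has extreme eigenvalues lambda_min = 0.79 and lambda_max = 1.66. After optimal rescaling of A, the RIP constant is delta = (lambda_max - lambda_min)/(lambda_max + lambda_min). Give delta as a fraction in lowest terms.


lambda_max - lambda_min = 1.66 - 0.79 = 0.87.
lambda_max + lambda_min = 1.66 + 0.79 = 2.45.
delta = 0.87/2.45 = 87/245.

87/245


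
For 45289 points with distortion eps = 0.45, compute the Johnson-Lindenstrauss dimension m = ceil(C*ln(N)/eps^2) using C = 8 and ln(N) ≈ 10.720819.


ln(45289) ≈ 10.720819.
eps^2 = 0.45^2 = 0.2025.
C*ln(N)/eps^2 ≈ 8*10.720819/0.2025 ≈ 423.5385.
m = ceil(423.5385) = 424.

424


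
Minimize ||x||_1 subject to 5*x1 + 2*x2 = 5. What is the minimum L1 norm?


Axis intercepts:
  x1 = 1, x2 = 0: L1 = 1
  x1 = 0, x2 = 5/2: L1 = 5/2
x* = (1, 0)
||x*||_1 = 1.

1


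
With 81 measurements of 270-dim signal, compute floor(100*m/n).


100*m/n = 100*81/270 ≈ 30.0.
floor = 30.

30


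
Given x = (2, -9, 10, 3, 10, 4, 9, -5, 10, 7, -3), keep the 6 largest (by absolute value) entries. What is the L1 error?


Sorted |x_i| descending: [10, 10, 10, 9, 9, 7, 5, 4, 3, 3, 2]
Keep top 6: [10, 10, 10, 9, 9, 7]
Tail entries: [5, 4, 3, 3, 2]
L1 error = sum of tail = 17.

17


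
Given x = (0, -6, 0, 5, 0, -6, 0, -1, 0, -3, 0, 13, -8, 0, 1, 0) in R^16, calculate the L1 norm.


Non-zero entries: [(1, -6), (3, 5), (5, -6), (7, -1), (9, -3), (11, 13), (12, -8), (14, 1)]
Absolute values: [6, 5, 6, 1, 3, 13, 8, 1]
||x||_1 = sum = 43.

43


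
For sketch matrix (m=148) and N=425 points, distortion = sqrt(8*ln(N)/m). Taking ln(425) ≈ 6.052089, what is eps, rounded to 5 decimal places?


ln(425) ≈ 6.052089.
8*ln(N)/m ≈ 8*6.052089/148 ≈ 0.32713995.
eps = sqrt(0.32713995) ≈ 0.5719615 ≈ 0.57196.

0.57196


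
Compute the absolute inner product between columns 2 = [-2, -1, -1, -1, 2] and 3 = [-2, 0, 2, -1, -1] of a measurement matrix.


Inner product: -2*-2 + -1*0 + -1*2 + -1*-1 + 2*-1
Products: [4, 0, -2, 1, -2]
Sum = 1.
|dot| = 1.

1


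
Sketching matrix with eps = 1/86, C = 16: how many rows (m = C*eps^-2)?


1/eps = 86.
(1/eps)^2 = 7396.
m = 16*7396 = 118336.

118336


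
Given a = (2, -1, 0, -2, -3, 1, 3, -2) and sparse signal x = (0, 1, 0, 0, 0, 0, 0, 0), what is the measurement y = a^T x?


Non-zero terms: ['-1*1']
Products: [-1]
y = sum = -1.

-1


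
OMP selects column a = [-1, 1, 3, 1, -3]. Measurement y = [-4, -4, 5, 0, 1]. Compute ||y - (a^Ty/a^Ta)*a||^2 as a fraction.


a^T a = 21.
a^T y = 12.
coeff = 12/21 = 4/7.
||r||^2 = 358/7.

358/7


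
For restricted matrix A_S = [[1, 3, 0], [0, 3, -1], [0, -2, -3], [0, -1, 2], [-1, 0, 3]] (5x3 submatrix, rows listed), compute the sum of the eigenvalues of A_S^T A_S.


Sum of eigenvalues of A_S^T A_S = trace(A_S^T A_S) = sum of squared column norms of A_S.
A_S^T A_S diagonal: [2, 23, 23].
trace = 2 + 23 + 23 = 48.

48


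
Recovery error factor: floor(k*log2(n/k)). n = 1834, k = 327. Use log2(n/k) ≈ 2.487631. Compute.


log2(n/k) = log2(1834/327) ≈ 2.487631.
k*log2(n/k) ≈ 327*2.487631 = 813.455337.
floor(813.455337) = 813.

813


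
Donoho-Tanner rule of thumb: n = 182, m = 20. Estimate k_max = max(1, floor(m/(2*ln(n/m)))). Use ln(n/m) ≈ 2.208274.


n/m = 182/20 = 91/10.
ln(n/m) ≈ 2.208274.
2*ln(n/m) ≈ 4.416548.
m/(2*ln(n/m)) ≈ 20/4.416548 ≈ 4.5284.
floor = 4.
k_max = max(1, 4) = 4.

4


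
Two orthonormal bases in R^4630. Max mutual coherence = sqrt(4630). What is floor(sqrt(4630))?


68^2 = 4624 <= 4630 < 4761 = 69^2, so 68 <= sqrt(4630) < 69.
floor(sqrt(4630)) = 68.

68


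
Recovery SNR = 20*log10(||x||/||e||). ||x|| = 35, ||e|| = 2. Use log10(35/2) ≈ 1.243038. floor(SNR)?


||x||/||e|| = 35/2.
log10(35/2) ≈ 1.243038.
20*log10(||x||/||e||) ≈ 20*1.243038 = 24.86076.
floor(24.86076) = 24.

24


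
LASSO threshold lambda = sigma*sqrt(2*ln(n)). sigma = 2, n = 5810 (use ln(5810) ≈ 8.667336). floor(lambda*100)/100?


ln(5810) ≈ 8.667336.
2*ln(n) ≈ 17.334672.
sqrt(2*ln(n)) ≈ sqrt(17.334672) ≈ 4.163493.
lambda ≈ 2*4.163493 = 8.326986.
floor(lambda*100)/100 = 8.32.

8.32


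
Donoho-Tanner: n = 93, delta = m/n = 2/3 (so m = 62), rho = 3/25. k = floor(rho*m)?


m = 2/3*93 = 62.
rho = 3/25.
rho*m = 3/25*62 = 7.44.
k = floor(7.44) = 7.

7


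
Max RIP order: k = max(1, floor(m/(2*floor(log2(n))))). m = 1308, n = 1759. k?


floor(log2(1759)) = 10.
2*10 = 20.
m/(2*floor(log2(n))) = 1308/20 ≈ 65.4.
floor = 65.
k = max(1, 65) = 65.

65


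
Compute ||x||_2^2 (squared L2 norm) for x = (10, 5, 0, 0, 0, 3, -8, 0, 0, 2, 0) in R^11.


Non-zero entries: [(0, 10), (1, 5), (5, 3), (6, -8), (9, 2)]
Squares: [100, 25, 9, 64, 4]
||x||_2^2 = sum = 202.

202


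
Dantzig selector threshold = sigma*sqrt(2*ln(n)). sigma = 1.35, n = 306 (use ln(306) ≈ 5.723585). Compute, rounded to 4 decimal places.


ln(306) ≈ 5.723585.
2*ln(n) ≈ 11.44717.
sqrt(2*ln(n)) ≈ sqrt(11.44717) ≈ 3.383367.
threshold ≈ 1.35*3.383367 = 4.56754545 ≈ 4.5675.

4.5675


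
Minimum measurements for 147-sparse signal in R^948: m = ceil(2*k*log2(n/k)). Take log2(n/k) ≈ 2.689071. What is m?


log2(n/k) = log2(948/147) ≈ 2.689071.
2*k*log2(n/k) ≈ 2*147*2.689071 = 790.586874.
m = ceil(790.586874) = 791.

791


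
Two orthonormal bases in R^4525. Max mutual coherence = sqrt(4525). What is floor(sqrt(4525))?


67^2 = 4489 <= 4525 < 4624 = 68^2, so 67 <= sqrt(4525) < 68.
floor(sqrt(4525)) = 67.

67


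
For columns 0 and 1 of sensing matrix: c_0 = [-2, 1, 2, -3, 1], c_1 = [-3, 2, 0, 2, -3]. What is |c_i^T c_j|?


Inner product: -2*-3 + 1*2 + 2*0 + -3*2 + 1*-3
Products: [6, 2, 0, -6, -3]
Sum = -1.
|dot| = 1.

1


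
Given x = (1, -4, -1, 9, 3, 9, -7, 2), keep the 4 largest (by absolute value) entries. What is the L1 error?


Sorted |x_i| descending: [9, 9, 7, 4, 3, 2, 1, 1]
Keep top 4: [9, 9, 7, 4]
Tail entries: [3, 2, 1, 1]
L1 error = sum of tail = 7.

7


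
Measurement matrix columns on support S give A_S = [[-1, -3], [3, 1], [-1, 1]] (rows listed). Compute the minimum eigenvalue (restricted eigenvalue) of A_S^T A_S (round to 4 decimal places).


A_S^T A_S = [[11, 5], [5, 11]].
trace = 22.
det = 96.
disc = trace^2 - 4*det = 484 - 4*96 = 100.
sqrt(100) = 10.
lam_min = (22 - 10)/2 = 6 = 6.0000.

6.0000


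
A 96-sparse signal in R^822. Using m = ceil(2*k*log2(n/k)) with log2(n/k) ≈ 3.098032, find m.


log2(n/k) = log2(822/96) ≈ 3.098032.
2*k*log2(n/k) ≈ 2*96*3.098032 = 594.822144.
m = ceil(594.822144) = 595.

595


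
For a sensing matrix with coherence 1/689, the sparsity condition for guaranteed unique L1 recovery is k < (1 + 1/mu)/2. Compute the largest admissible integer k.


1/mu = 689.
1 + 1/mu = 690.
(1 + 1/mu)/2 = 345 is an integer and the inequality is strict, so k_max = 345 - 1 = 344.

344


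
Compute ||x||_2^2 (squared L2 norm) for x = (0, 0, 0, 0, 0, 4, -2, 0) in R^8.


Non-zero entries: [(5, 4), (6, -2)]
Squares: [16, 4]
||x||_2^2 = sum = 20.

20


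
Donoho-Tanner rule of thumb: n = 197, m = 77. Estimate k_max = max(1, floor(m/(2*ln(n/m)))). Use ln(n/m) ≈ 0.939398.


n/m = 197/77.
ln(n/m) ≈ 0.939398.
2*ln(n/m) ≈ 1.878796.
m/(2*ln(n/m)) ≈ 77/1.878796 ≈ 40.9837.
floor = 40.
k_max = max(1, 40) = 40.

40


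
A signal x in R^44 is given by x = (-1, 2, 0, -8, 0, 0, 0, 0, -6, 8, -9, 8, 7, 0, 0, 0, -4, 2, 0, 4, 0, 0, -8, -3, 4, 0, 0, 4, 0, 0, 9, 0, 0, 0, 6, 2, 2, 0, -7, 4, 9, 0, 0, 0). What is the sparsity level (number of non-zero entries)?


Non-zero positions: [0, 1, 3, 8, 9, 10, 11, 12, 16, 17, 19, 22, 23, 24, 27, 30, 34, 35, 36, 38, 39, 40].
Sparsity = 22.

22


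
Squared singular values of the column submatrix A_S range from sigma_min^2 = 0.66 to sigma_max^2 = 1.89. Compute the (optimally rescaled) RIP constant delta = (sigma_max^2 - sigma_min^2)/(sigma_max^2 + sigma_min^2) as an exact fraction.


lambda_max - lambda_min = 1.89 - 0.66 = 1.23.
lambda_max + lambda_min = 1.89 + 0.66 = 2.55.
delta = 1.23/2.55 = 123/255 = 41/85.

41/85


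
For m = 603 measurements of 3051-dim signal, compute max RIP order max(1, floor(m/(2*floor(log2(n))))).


floor(log2(3051)) = 11.
2*11 = 22.
m/(2*floor(log2(n))) = 603/22 ≈ 27.4091.
floor = 27.
k = max(1, 27) = 27.

27


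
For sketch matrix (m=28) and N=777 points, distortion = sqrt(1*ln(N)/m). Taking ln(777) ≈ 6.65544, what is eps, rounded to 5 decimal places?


ln(777) ≈ 6.65544.
1*ln(N)/m ≈ 1*6.65544/28 ≈ 0.23769429.
eps = sqrt(0.23769429) ≈ 0.487539 ≈ 0.48754.

0.48754


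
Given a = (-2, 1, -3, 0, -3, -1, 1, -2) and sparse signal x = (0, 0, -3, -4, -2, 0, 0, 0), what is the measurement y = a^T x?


Non-zero terms: ['-3*-3', '0*-4', '-3*-2']
Products: [9, 0, 6]
y = sum = 15.

15


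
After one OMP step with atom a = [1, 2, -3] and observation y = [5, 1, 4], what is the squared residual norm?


a^T a = 14.
a^T y = -5.
coeff = -5/14 = -5/14.
||r||^2 = 563/14.

563/14


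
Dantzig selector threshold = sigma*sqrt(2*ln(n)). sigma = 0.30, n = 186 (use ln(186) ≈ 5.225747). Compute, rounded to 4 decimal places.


ln(186) ≈ 5.225747.
2*ln(n) ≈ 10.451494.
sqrt(2*ln(n)) ≈ sqrt(10.451494) ≈ 3.232877.
threshold ≈ 0.30*3.232877 = 0.9698631 ≈ 0.9699.

0.9699


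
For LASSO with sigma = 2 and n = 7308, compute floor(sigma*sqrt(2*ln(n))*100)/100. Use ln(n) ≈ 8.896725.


ln(7308) ≈ 8.896725.
2*ln(n) ≈ 17.79345.
sqrt(2*ln(n)) ≈ sqrt(17.79345) ≈ 4.218228.
lambda ≈ 2*4.218228 = 8.436456.
floor(lambda*100)/100 = 8.43.

8.43


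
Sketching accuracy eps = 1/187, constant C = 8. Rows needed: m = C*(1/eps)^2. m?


1/eps = 187.
(1/eps)^2 = 34969.
m = 8*34969 = 279752.

279752


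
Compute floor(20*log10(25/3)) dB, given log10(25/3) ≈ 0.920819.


||x||/||e|| = 25/3.
log10(25/3) ≈ 0.920819.
20*log10(||x||/||e||) ≈ 20*0.920819 = 18.41638.
floor(18.41638) = 18.

18


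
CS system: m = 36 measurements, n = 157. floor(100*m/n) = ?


100*m/n = 100*36/157 ≈ 22.9299.
floor = 22.

22


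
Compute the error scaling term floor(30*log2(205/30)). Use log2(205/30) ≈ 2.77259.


log2(n/k) = log2(205/30) ≈ 2.77259.
k*log2(n/k) ≈ 30*2.77259 = 83.1777.
floor(83.1777) = 83.

83


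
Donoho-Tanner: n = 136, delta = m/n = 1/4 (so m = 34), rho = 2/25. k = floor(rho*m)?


m = 1/4*136 = 34.
rho = 2/25.
rho*m = 2/25*34 = 2.72.
k = floor(2.72) = 2.

2


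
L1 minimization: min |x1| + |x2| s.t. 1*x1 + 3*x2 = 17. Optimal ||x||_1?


Axis intercepts:
  x1 = 17, x2 = 0: L1 = 17
  x1 = 0, x2 = 17/3: L1 = 17/3
x* = (0, 17/3)
||x*||_1 = 17/3.

17/3


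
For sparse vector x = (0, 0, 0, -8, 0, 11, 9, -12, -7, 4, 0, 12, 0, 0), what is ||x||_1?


Non-zero entries: [(3, -8), (5, 11), (6, 9), (7, -12), (8, -7), (9, 4), (11, 12)]
Absolute values: [8, 11, 9, 12, 7, 4, 12]
||x||_1 = sum = 63.

63


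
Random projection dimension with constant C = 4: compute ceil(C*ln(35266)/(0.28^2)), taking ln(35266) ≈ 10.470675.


ln(35266) ≈ 10.470675.
eps^2 = 0.28^2 = 0.0784.
C*ln(N)/eps^2 ≈ 4*10.470675/0.0784 ≈ 534.2181.
m = ceil(534.2181) = 535.

535


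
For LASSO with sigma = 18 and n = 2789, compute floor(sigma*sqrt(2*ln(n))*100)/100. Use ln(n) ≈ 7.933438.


ln(2789) ≈ 7.933438.
2*ln(n) ≈ 15.866876.
sqrt(2*ln(n)) ≈ sqrt(15.866876) ≈ 3.983325.
lambda ≈ 18*3.983325 = 71.69985.
floor(lambda*100)/100 = 71.69.

71.69


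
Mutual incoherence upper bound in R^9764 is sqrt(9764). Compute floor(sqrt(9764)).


98^2 = 9604 <= 9764 < 9801 = 99^2, so 98 <= sqrt(9764) < 99.
floor(sqrt(9764)) = 98.

98


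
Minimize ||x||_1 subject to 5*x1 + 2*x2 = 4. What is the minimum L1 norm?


Axis intercepts:
  x1 = 4/5, x2 = 0: L1 = 4/5
  x1 = 0, x2 = 2: L1 = 2
x* = (4/5, 0)
||x*||_1 = 4/5.

4/5


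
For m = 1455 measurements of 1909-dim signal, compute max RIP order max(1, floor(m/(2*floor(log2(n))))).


floor(log2(1909)) = 10.
2*10 = 20.
m/(2*floor(log2(n))) = 1455/20 ≈ 72.75.
floor = 72.
k = max(1, 72) = 72.

72


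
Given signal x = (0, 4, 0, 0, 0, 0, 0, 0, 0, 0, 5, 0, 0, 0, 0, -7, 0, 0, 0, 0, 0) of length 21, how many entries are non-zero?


Non-zero positions: [1, 10, 15].
Sparsity = 3.

3


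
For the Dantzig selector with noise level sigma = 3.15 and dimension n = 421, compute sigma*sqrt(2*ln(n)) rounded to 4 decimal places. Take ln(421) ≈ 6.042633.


ln(421) ≈ 6.042633.
2*ln(n) ≈ 12.085266.
sqrt(2*ln(n)) ≈ sqrt(12.085266) ≈ 3.476387.
threshold ≈ 3.15*3.476387 = 10.95061905 ≈ 10.9506.

10.9506


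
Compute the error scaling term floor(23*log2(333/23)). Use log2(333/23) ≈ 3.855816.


log2(n/k) = log2(333/23) ≈ 3.855816.
k*log2(n/k) ≈ 23*3.855816 = 88.683768.
floor(88.683768) = 88.

88


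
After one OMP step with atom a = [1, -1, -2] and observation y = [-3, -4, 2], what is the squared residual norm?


a^T a = 6.
a^T y = -3.
coeff = -3/6 = -1/2.
||r||^2 = 55/2.

55/2


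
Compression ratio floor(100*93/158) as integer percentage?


100*m/n = 100*93/158 ≈ 58.8608.
floor = 58.

58


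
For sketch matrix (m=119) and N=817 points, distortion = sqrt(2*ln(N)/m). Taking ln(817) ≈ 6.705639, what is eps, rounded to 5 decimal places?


ln(817) ≈ 6.705639.
2*ln(N)/m ≈ 2*6.705639/119 ≈ 0.11269982.
eps = sqrt(0.11269982) ≈ 0.3357079 ≈ 0.33571.

0.33571


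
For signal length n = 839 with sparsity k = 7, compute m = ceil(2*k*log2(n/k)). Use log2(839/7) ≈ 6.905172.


log2(n/k) = log2(839/7) ≈ 6.905172.
2*k*log2(n/k) ≈ 2*7*6.905172 = 96.672408.
m = ceil(96.672408) = 97.

97


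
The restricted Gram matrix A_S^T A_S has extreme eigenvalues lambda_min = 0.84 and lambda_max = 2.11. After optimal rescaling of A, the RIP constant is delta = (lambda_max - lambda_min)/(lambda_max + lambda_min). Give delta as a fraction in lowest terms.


lambda_max - lambda_min = 2.11 - 0.84 = 1.27.
lambda_max + lambda_min = 2.11 + 0.84 = 2.95.
delta = 1.27/2.95 = 127/295.

127/295


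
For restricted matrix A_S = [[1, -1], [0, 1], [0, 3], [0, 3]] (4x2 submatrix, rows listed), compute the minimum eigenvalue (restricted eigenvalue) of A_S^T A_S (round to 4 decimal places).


A_S^T A_S = [[1, -1], [-1, 20]].
trace = 21.
det = 19.
disc = trace^2 - 4*det = 441 - 4*19 = 365.
sqrt(365) ≈ 19.104973.
lam_min = (21 - sqrt(365))/2 ≈ (21 - 19.104973)/2 = 0.9475135 ≈ 0.9475.

0.9475


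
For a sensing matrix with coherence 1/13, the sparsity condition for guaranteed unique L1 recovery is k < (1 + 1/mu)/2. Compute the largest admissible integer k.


1/mu = 13.
1 + 1/mu = 14.
(1 + 1/mu)/2 = 7 is an integer and the inequality is strict, so k_max = 7 - 1 = 6.

6


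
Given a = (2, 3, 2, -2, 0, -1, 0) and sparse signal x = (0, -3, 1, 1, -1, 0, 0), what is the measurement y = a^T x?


Non-zero terms: ['3*-3', '2*1', '-2*1', '0*-1']
Products: [-9, 2, -2, 0]
y = sum = -9.

-9


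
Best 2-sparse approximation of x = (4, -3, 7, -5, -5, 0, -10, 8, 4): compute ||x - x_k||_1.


Sorted |x_i| descending: [10, 8, 7, 5, 5, 4, 4, 3, 0]
Keep top 2: [10, 8]
Tail entries: [7, 5, 5, 4, 4, 3, 0]
L1 error = sum of tail = 28.

28


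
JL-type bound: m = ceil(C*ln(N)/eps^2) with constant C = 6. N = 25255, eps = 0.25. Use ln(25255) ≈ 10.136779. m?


ln(25255) ≈ 10.136779.
eps^2 = 0.25^2 = 0.0625.
C*ln(N)/eps^2 ≈ 6*10.136779/0.0625 ≈ 973.1308.
m = ceil(973.1308) = 974.

974


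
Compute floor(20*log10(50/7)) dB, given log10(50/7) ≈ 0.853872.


||x||/||e|| = 50/7.
log10(50/7) ≈ 0.853872.
20*log10(||x||/||e||) ≈ 20*0.853872 = 17.07744.
floor(17.07744) = 17.

17


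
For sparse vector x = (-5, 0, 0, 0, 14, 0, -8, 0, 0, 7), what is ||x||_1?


Non-zero entries: [(0, -5), (4, 14), (6, -8), (9, 7)]
Absolute values: [5, 14, 8, 7]
||x||_1 = sum = 34.

34


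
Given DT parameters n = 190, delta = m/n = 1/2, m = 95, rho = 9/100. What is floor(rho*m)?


m = 1/2*190 = 95.
rho = 9/100.
rho*m = 9/100*95 = 8.55.
k = floor(8.55) = 8.

8


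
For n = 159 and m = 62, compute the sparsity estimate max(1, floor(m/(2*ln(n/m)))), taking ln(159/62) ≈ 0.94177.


n/m = 159/62.
ln(n/m) ≈ 0.94177.
2*ln(n/m) ≈ 1.88354.
m/(2*ln(n/m)) ≈ 62/1.88354 ≈ 32.9167.
floor = 32.
k_max = max(1, 32) = 32.

32


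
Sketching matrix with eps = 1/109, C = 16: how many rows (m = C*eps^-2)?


1/eps = 109.
(1/eps)^2 = 11881.
m = 16*11881 = 190096.

190096


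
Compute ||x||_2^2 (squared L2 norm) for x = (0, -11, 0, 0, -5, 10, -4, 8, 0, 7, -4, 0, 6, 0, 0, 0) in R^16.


Non-zero entries: [(1, -11), (4, -5), (5, 10), (6, -4), (7, 8), (9, 7), (10, -4), (12, 6)]
Squares: [121, 25, 100, 16, 64, 49, 16, 36]
||x||_2^2 = sum = 427.

427


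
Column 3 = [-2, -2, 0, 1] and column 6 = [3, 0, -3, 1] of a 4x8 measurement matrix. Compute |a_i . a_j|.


Inner product: -2*3 + -2*0 + 0*-3 + 1*1
Products: [-6, 0, 0, 1]
Sum = -5.
|dot| = 5.

5


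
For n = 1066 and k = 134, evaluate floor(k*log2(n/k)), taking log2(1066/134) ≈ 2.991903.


log2(n/k) = log2(1066/134) ≈ 2.991903.
k*log2(n/k) ≈ 134*2.991903 = 400.915002.
floor(400.915002) = 400.

400


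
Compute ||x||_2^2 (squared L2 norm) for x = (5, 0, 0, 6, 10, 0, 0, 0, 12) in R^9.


Non-zero entries: [(0, 5), (3, 6), (4, 10), (8, 12)]
Squares: [25, 36, 100, 144]
||x||_2^2 = sum = 305.

305


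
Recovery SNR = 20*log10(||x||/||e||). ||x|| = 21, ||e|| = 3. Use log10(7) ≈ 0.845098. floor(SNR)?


||x||/||e|| = 21/3 = 7.
log10(7) ≈ 0.845098.
20*log10(||x||/||e||) ≈ 20*0.845098 = 16.90196.
floor(16.90196) = 16.

16


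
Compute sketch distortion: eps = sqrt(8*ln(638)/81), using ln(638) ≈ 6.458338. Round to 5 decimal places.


ln(638) ≈ 6.458338.
8*ln(N)/m ≈ 8*6.458338/81 ≈ 0.63786054.
eps = sqrt(0.63786054) ≈ 0.7986617 ≈ 0.79866.

0.79866


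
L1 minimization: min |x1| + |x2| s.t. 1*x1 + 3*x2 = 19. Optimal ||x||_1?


Axis intercepts:
  x1 = 19, x2 = 0: L1 = 19
  x1 = 0, x2 = 19/3: L1 = 19/3
x* = (0, 19/3)
||x*||_1 = 19/3.

19/3


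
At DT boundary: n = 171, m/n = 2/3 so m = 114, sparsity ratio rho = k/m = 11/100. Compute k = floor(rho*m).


m = 2/3*171 = 114.
rho = 11/100.
rho*m = 11/100*114 = 12.54.
k = floor(12.54) = 12.

12


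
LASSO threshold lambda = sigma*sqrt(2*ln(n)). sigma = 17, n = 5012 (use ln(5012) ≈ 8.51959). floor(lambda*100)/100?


ln(5012) ≈ 8.51959.
2*ln(n) ≈ 17.03918.
sqrt(2*ln(n)) ≈ sqrt(17.03918) ≈ 4.127854.
lambda ≈ 17*4.127854 = 70.173518.
floor(lambda*100)/100 = 70.17.

70.17


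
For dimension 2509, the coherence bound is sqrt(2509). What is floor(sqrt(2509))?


50^2 = 2500 <= 2509 < 2601 = 51^2, so 50 <= sqrt(2509) < 51.
floor(sqrt(2509)) = 50.

50


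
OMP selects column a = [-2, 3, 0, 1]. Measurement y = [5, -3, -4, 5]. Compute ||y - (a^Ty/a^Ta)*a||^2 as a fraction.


a^T a = 14.
a^T y = -14.
coeff = -14/14 = -1.
||r||^2 = 61.

61


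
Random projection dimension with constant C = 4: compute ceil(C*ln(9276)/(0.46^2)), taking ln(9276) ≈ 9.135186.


ln(9276) ≈ 9.135186.
eps^2 = 0.46^2 = 0.2116.
C*ln(N)/eps^2 ≈ 4*9.135186/0.2116 ≈ 172.6878.
m = ceil(172.6878) = 173.

173


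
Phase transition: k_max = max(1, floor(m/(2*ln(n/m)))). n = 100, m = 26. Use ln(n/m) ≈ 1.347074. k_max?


n/m = 100/26 = 50/13.
ln(n/m) ≈ 1.347074.
2*ln(n/m) ≈ 2.694148.
m/(2*ln(n/m)) ≈ 26/2.694148 ≈ 9.6505.
floor = 9.
k_max = max(1, 9) = 9.

9


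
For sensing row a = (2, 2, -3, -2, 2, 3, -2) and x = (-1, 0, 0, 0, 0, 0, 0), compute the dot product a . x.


Non-zero terms: ['2*-1']
Products: [-2]
y = sum = -2.

-2


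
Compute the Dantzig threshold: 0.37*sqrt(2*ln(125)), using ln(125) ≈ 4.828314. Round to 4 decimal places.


ln(125) ≈ 4.828314.
2*ln(n) ≈ 9.656628.
sqrt(2*ln(n)) ≈ sqrt(9.656628) ≈ 3.107512.
threshold ≈ 0.37*3.107512 = 1.14977944 ≈ 1.1498.

1.1498


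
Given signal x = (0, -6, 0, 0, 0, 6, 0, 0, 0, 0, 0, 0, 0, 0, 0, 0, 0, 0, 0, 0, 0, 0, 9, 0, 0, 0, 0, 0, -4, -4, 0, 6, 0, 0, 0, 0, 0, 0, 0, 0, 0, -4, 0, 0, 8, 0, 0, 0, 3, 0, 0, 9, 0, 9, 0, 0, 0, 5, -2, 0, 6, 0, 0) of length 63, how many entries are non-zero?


Non-zero positions: [1, 5, 22, 28, 29, 31, 41, 44, 48, 51, 53, 57, 58, 60].
Sparsity = 14.

14


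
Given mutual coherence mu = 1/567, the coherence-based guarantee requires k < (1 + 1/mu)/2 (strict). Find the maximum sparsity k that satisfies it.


1/mu = 567.
1 + 1/mu = 568.
(1 + 1/mu)/2 = 284 is an integer and the inequality is strict, so k_max = 284 - 1 = 283.

283


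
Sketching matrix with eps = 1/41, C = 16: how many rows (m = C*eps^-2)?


1/eps = 41.
(1/eps)^2 = 1681.
m = 16*1681 = 26896.

26896


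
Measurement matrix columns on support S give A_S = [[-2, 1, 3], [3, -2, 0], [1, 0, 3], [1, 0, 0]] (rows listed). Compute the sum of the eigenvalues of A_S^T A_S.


Sum of eigenvalues of A_S^T A_S = trace(A_S^T A_S) = sum of squared column norms of A_S.
A_S^T A_S diagonal: [15, 5, 18].
trace = 15 + 5 + 18 = 38.

38


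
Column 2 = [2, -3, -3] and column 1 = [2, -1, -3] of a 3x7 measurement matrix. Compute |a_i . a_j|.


Inner product: 2*2 + -3*-1 + -3*-3
Products: [4, 3, 9]
Sum = 16.
|dot| = 16.

16


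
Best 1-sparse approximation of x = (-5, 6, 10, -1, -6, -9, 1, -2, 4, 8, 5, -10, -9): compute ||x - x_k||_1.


Sorted |x_i| descending: [10, 10, 9, 9, 8, 6, 6, 5, 5, 4, 2, 1, 1]
Keep top 1: [10]
Tail entries: [10, 9, 9, 8, 6, 6, 5, 5, 4, 2, 1, 1]
L1 error = sum of tail = 66.

66


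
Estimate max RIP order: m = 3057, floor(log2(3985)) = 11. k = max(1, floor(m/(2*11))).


floor(log2(3985)) = 11.
2*11 = 22.
m/(2*floor(log2(n))) = 3057/22 ≈ 138.9545.
floor = 138.
k = max(1, 138) = 138.

138


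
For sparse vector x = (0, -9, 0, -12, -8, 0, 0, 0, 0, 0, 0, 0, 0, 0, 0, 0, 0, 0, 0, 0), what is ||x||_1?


Non-zero entries: [(1, -9), (3, -12), (4, -8)]
Absolute values: [9, 12, 8]
||x||_1 = sum = 29.

29


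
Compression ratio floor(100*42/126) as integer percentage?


100*m/n = 100*42/126 ≈ 33.3333.
floor = 33.

33


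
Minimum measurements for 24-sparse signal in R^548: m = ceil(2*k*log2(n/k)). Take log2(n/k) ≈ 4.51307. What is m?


log2(n/k) = log2(548/24) ≈ 4.51307.
2*k*log2(n/k) ≈ 2*24*4.51307 = 216.62736.
m = ceil(216.62736) = 217.

217


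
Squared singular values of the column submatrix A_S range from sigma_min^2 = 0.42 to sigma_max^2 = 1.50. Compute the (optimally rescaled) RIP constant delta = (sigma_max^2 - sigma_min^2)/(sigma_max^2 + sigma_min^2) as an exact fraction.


lambda_max - lambda_min = 1.50 - 0.42 = 1.08.
lambda_max + lambda_min = 1.50 + 0.42 = 1.92.
delta = 1.08/1.92 = 108/192 = 9/16.

9/16


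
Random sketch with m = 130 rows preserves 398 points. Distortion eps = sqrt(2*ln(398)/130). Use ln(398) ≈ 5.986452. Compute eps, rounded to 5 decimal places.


ln(398) ≈ 5.986452.
2*ln(N)/m ≈ 2*5.986452/130 ≈ 0.09209926.
eps = sqrt(0.09209926) ≈ 0.3034786 ≈ 0.30348.

0.30348


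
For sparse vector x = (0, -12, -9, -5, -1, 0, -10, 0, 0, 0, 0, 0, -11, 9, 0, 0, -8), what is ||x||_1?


Non-zero entries: [(1, -12), (2, -9), (3, -5), (4, -1), (6, -10), (12, -11), (13, 9), (16, -8)]
Absolute values: [12, 9, 5, 1, 10, 11, 9, 8]
||x||_1 = sum = 65.

65


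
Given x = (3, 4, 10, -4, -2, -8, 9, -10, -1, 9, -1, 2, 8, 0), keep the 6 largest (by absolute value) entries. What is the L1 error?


Sorted |x_i| descending: [10, 10, 9, 9, 8, 8, 4, 4, 3, 2, 2, 1, 1, 0]
Keep top 6: [10, 10, 9, 9, 8, 8]
Tail entries: [4, 4, 3, 2, 2, 1, 1, 0]
L1 error = sum of tail = 17.

17


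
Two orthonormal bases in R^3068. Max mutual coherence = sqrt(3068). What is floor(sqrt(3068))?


55^2 = 3025 <= 3068 < 3136 = 56^2, so 55 <= sqrt(3068) < 56.
floor(sqrt(3068)) = 55.

55


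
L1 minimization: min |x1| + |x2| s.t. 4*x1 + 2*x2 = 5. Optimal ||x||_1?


Axis intercepts:
  x1 = 5/4, x2 = 0: L1 = 5/4
  x1 = 0, x2 = 5/2: L1 = 5/2
x* = (5/4, 0)
||x*||_1 = 5/4.

5/4


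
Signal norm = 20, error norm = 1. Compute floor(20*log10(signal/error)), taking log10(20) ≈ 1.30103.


||x||/||e|| = 20/1 = 20.
log10(20) ≈ 1.30103.
20*log10(||x||/||e||) ≈ 20*1.30103 = 26.0206.
floor(26.0206) = 26.

26


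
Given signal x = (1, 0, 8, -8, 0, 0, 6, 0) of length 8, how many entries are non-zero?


Non-zero positions: [0, 2, 3, 6].
Sparsity = 4.

4


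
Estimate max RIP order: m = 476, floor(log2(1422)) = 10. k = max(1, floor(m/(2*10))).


floor(log2(1422)) = 10.
2*10 = 20.
m/(2*floor(log2(n))) = 476/20 ≈ 23.8.
floor = 23.
k = max(1, 23) = 23.

23


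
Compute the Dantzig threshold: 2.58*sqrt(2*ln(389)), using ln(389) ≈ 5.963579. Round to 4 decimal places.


ln(389) ≈ 5.963579.
2*ln(n) ≈ 11.927158.
sqrt(2*ln(n)) ≈ sqrt(11.927158) ≈ 3.453572.
threshold ≈ 2.58*3.453572 = 8.91021576 ≈ 8.9102.

8.9102


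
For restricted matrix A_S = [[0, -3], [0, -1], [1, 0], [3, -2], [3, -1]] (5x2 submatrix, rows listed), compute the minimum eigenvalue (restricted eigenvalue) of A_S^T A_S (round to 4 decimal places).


A_S^T A_S = [[19, -9], [-9, 15]].
trace = 34.
det = 204.
disc = trace^2 - 4*det = 1156 - 4*204 = 340.
sqrt(340) ≈ 18.439089.
lam_min = (34 - sqrt(340))/2 ≈ (34 - 18.439089)/2 = 7.7804555 ≈ 7.7805.

7.7805


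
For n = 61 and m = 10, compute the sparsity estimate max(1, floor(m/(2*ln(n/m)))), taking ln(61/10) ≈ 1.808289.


n/m = 61/10.
ln(n/m) ≈ 1.808289.
2*ln(n/m) ≈ 3.616578.
m/(2*ln(n/m)) ≈ 10/3.616578 ≈ 2.765.
floor = 2.
k_max = max(1, 2) = 2.

2


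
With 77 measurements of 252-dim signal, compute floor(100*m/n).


100*m/n = 100*77/252 ≈ 30.5556.
floor = 30.

30


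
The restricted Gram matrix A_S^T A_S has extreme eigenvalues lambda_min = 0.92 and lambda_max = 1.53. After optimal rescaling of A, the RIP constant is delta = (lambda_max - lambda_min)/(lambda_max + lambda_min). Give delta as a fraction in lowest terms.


lambda_max - lambda_min = 1.53 - 0.92 = 0.61.
lambda_max + lambda_min = 1.53 + 0.92 = 2.45.
delta = 0.61/2.45 = 61/245.

61/245


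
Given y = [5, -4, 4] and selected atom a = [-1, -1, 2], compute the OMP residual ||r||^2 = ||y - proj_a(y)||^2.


a^T a = 6.
a^T y = 7.
coeff = 7/6 = 7/6.
||r||^2 = 293/6.

293/6


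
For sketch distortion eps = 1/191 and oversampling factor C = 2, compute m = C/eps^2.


1/eps = 191.
(1/eps)^2 = 36481.
m = 2*36481 = 72962.

72962


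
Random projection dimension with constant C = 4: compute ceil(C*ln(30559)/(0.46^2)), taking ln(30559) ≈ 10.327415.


ln(30559) ≈ 10.327415.
eps^2 = 0.46^2 = 0.2116.
C*ln(N)/eps^2 ≈ 4*10.327415/0.2116 ≈ 195.2252.
m = ceil(195.2252) = 196.

196


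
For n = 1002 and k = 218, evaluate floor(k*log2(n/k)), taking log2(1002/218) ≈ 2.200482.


log2(n/k) = log2(1002/218) ≈ 2.200482.
k*log2(n/k) ≈ 218*2.200482 = 479.705076.
floor(479.705076) = 479.

479


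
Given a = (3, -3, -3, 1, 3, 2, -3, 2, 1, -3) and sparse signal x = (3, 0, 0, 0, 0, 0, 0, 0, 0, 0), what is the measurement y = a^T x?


Non-zero terms: ['3*3']
Products: [9]
y = sum = 9.

9


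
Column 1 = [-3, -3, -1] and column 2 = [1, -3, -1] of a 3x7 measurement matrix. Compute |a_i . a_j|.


Inner product: -3*1 + -3*-3 + -1*-1
Products: [-3, 9, 1]
Sum = 7.
|dot| = 7.

7


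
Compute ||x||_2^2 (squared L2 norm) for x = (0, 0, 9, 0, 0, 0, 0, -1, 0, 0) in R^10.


Non-zero entries: [(2, 9), (7, -1)]
Squares: [81, 1]
||x||_2^2 = sum = 82.

82


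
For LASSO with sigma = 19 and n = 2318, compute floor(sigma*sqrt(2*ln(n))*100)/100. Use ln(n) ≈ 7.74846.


ln(2318) ≈ 7.74846.
2*ln(n) ≈ 15.49692.
sqrt(2*ln(n)) ≈ sqrt(15.49692) ≈ 3.936613.
lambda ≈ 19*3.936613 = 74.795647.
floor(lambda*100)/100 = 74.79.

74.79


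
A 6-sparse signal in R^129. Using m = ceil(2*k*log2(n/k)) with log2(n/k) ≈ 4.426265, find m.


log2(n/k) = log2(129/6) ≈ 4.426265.
2*k*log2(n/k) ≈ 2*6*4.426265 = 53.11518.
m = ceil(53.11518) = 54.

54


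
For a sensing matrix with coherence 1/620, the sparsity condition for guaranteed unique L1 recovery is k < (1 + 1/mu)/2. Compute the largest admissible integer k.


1/mu = 620.
1 + 1/mu = 621.
(1 + 1/mu)/2 = 310.5 is not an integer, so k_max = floor(310.5) = 310.

310


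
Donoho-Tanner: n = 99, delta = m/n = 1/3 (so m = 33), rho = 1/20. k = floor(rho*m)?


m = 1/3*99 = 33.
rho = 1/20.
rho*m = 1/20*33 = 1.65.
k = floor(1.65) = 1.

1


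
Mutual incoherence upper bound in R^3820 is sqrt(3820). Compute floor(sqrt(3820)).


61^2 = 3721 <= 3820 < 3844 = 62^2, so 61 <= sqrt(3820) < 62.
floor(sqrt(3820)) = 61.

61


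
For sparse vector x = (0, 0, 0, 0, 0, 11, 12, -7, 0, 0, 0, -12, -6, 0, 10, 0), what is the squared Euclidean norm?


Non-zero entries: [(5, 11), (6, 12), (7, -7), (11, -12), (12, -6), (14, 10)]
Squares: [121, 144, 49, 144, 36, 100]
||x||_2^2 = sum = 594.

594


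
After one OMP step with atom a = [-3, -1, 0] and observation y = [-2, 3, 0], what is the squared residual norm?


a^T a = 10.
a^T y = 3.
coeff = 3/10 = 3/10.
||r||^2 = 121/10.

121/10


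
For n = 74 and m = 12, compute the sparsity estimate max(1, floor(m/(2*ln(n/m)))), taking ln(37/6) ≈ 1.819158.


n/m = 74/12 = 37/6.
ln(n/m) ≈ 1.819158.
2*ln(n/m) ≈ 3.638316.
m/(2*ln(n/m)) ≈ 12/3.638316 ≈ 3.2982.
floor = 3.
k_max = max(1, 3) = 3.

3


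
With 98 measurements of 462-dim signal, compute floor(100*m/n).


100*m/n = 100*98/462 ≈ 21.2121.
floor = 21.

21


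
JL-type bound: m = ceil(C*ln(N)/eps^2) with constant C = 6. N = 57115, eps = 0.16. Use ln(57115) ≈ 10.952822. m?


ln(57115) ≈ 10.952822.
eps^2 = 0.16^2 = 0.0256.
C*ln(N)/eps^2 ≈ 6*10.952822/0.0256 ≈ 2567.0677.
m = ceil(2567.0677) = 2568.

2568


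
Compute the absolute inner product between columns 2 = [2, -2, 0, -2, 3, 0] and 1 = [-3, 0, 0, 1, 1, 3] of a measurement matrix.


Inner product: 2*-3 + -2*0 + 0*0 + -2*1 + 3*1 + 0*3
Products: [-6, 0, 0, -2, 3, 0]
Sum = -5.
|dot| = 5.

5


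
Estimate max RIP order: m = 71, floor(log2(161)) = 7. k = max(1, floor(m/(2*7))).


floor(log2(161)) = 7.
2*7 = 14.
m/(2*floor(log2(n))) = 71/14 ≈ 5.0714.
floor = 5.
k = max(1, 5) = 5.

5


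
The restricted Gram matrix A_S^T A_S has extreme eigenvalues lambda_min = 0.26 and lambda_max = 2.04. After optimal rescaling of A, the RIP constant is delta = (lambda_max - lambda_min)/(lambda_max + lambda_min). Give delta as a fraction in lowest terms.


lambda_max - lambda_min = 2.04 - 0.26 = 1.78.
lambda_max + lambda_min = 2.04 + 0.26 = 2.30.
delta = 1.78/2.30 = 178/230 = 89/115.

89/115


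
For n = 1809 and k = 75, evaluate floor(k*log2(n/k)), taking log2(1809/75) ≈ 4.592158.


log2(n/k) = log2(1809/75) ≈ 4.592158.
k*log2(n/k) ≈ 75*4.592158 = 344.41185.
floor(344.41185) = 344.

344


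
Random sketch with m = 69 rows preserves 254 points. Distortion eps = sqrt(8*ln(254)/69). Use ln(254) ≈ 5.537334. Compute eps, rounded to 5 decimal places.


ln(254) ≈ 5.537334.
8*ln(N)/m ≈ 8*5.537334/69 ≈ 0.64200974.
eps = sqrt(0.64200974) ≈ 0.8012551 ≈ 0.80126.

0.80126


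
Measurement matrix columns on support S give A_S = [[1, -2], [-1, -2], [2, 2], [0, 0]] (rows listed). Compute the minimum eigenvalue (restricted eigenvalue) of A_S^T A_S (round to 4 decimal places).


A_S^T A_S = [[6, 4], [4, 12]].
trace = 18.
det = 56.
disc = trace^2 - 4*det = 324 - 4*56 = 100.
sqrt(100) = 10.
lam_min = (18 - 10)/2 = 4 = 4.0000.

4.0000


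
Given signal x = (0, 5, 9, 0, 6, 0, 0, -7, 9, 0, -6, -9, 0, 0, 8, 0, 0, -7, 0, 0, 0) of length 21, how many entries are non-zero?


Non-zero positions: [1, 2, 4, 7, 8, 10, 11, 14, 17].
Sparsity = 9.

9


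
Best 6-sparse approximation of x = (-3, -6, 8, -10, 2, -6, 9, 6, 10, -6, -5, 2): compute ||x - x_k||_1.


Sorted |x_i| descending: [10, 10, 9, 8, 6, 6, 6, 6, 5, 3, 2, 2]
Keep top 6: [10, 10, 9, 8, 6, 6]
Tail entries: [6, 6, 5, 3, 2, 2]
L1 error = sum of tail = 24.

24


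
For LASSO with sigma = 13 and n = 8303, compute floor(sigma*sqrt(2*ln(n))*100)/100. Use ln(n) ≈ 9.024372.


ln(8303) ≈ 9.024372.
2*ln(n) ≈ 18.048744.
sqrt(2*ln(n)) ≈ sqrt(18.048744) ≈ 4.248381.
lambda ≈ 13*4.248381 = 55.228953.
floor(lambda*100)/100 = 55.22.

55.22


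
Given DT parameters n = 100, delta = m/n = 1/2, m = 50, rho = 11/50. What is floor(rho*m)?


m = 1/2*100 = 50.
rho = 11/50.
rho*m = 11/50*50 = 11.
k = floor(11) = 11.

11


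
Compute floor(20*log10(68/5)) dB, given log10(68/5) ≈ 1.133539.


||x||/||e|| = 68/5.
log10(68/5) ≈ 1.133539.
20*log10(||x||/||e||) ≈ 20*1.133539 = 22.67078.
floor(22.67078) = 22.

22


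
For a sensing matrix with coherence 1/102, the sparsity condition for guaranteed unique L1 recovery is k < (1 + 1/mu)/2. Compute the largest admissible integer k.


1/mu = 102.
1 + 1/mu = 103.
(1 + 1/mu)/2 = 51.5 is not an integer, so k_max = floor(51.5) = 51.

51


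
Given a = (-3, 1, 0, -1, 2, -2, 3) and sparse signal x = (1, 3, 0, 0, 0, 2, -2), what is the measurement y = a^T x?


Non-zero terms: ['-3*1', '1*3', '-2*2', '3*-2']
Products: [-3, 3, -4, -6]
y = sum = -10.

-10


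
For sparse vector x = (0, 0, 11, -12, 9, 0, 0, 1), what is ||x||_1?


Non-zero entries: [(2, 11), (3, -12), (4, 9), (7, 1)]
Absolute values: [11, 12, 9, 1]
||x||_1 = sum = 33.

33


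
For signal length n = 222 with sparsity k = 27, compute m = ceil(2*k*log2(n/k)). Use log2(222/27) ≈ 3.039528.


log2(n/k) = log2(222/27) ≈ 3.039528.
2*k*log2(n/k) ≈ 2*27*3.039528 = 164.134512.
m = ceil(164.134512) = 165.

165


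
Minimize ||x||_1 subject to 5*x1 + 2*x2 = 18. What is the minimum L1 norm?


Axis intercepts:
  x1 = 18/5, x2 = 0: L1 = 18/5
  x1 = 0, x2 = 9: L1 = 9
x* = (18/5, 0)
||x*||_1 = 18/5.

18/5


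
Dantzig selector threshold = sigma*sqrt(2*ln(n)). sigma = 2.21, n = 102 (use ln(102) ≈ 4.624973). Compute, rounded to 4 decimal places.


ln(102) ≈ 4.624973.
2*ln(n) ≈ 9.249946.
sqrt(2*ln(n)) ≈ sqrt(9.249946) ≈ 3.041372.
threshold ≈ 2.21*3.041372 = 6.72143212 ≈ 6.7214.

6.7214


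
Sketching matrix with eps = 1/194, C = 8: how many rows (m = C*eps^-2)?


1/eps = 194.
(1/eps)^2 = 37636.
m = 8*37636 = 301088.

301088


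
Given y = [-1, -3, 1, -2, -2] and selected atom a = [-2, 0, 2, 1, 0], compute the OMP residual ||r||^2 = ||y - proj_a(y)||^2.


a^T a = 9.
a^T y = 2.
coeff = 2/9 = 2/9.
||r||^2 = 167/9.

167/9


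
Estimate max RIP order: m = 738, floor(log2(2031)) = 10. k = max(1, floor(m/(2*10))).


floor(log2(2031)) = 10.
2*10 = 20.
m/(2*floor(log2(n))) = 738/20 ≈ 36.9.
floor = 36.
k = max(1, 36) = 36.

36
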